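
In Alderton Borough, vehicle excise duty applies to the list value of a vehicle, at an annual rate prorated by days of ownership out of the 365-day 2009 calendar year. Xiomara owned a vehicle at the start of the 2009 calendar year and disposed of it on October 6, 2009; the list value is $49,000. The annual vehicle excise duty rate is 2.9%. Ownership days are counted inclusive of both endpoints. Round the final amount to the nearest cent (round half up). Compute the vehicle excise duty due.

Days held (January 1 – October 6, 2009): 279 out of 365
Tax = $49,000 × 2.9% × 279/365 = $1,086.1890

$1,086.19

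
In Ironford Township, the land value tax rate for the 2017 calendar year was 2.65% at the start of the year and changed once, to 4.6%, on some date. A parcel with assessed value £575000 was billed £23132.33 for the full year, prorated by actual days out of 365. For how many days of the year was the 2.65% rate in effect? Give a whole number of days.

Let d = days at the first rate; then 365 − d days at the second rate.
£575000 × [2.65%·d + 4.6%·(365−d)] / 365 = £23132.33
Solving gives d = 108, so the new rate took effect on 19 April 2017.

108 days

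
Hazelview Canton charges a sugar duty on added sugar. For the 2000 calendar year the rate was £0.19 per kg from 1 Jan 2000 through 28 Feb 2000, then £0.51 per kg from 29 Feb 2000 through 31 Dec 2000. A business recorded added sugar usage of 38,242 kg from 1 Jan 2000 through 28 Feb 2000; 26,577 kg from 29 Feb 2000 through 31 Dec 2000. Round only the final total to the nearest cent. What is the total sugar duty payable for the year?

£20820.25

1 Jan – 28 Feb 2000: 38,242 kg at £0.19/kg → £7265.98
29 Feb – 31 Dec 2000: 26,577 kg at £0.51/kg → £13554.27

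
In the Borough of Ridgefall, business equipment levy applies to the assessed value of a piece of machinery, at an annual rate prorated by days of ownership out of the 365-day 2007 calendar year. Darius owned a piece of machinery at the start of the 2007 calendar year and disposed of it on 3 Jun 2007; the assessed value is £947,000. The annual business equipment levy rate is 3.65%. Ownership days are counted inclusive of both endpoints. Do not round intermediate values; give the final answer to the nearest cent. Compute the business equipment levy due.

Days held (1 Jan – 3 Jun 2007): 154 out of 365
Tax = £947,000 × 3.65% × 154/365 = £14,583.8000

£14,583.80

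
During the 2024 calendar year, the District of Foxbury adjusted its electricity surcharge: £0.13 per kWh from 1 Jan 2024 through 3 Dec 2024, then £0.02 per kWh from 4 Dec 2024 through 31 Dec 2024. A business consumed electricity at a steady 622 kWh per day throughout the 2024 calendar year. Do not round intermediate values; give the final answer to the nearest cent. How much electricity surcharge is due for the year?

1 Jan – 3 Dec 2024: 338 days × 622 kWh/day = 210,236 kWh at £0.13/kWh → £27,330.68
4 Dec – 31 Dec 2024: 28 days × 622 kWh/day = 17,416 kWh at £0.02/kWh → £348.32

£27,679.00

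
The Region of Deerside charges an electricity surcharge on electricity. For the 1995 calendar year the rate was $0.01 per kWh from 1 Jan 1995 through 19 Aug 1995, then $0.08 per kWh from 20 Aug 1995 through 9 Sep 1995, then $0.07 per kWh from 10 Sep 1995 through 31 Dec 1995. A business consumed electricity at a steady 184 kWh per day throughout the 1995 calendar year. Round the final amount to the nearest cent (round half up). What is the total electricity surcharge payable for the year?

1 Jan – 19 Aug 1995: 231 days × 184 kWh/day = 42,504 kWh at $0.01/kWh → $425.04
20 Aug – 9 Sep 1995: 21 days × 184 kWh/day = 3,864 kWh at $0.08/kWh → $309.12
10 Sep – 31 Dec 1995: 113 days × 184 kWh/day = 20,792 kWh at $0.07/kWh → $1455.44

$2189.60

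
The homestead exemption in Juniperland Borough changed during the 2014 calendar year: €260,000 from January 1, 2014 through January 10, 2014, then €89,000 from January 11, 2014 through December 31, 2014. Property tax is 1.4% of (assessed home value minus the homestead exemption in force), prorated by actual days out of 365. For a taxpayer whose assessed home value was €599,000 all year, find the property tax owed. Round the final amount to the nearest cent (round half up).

January 1 – January 10, 2014: 10 days, exemption €260,000 → (€599,000 − €260,000) × 1.4% × 10/365 = €130.0274
January 11 – December 31, 2014: 355 days, exemption €89,000 → (€599,000 − €89,000) × 1.4% × 355/365 = €6,944.3836
Total = €7,074.4110

€7,074.41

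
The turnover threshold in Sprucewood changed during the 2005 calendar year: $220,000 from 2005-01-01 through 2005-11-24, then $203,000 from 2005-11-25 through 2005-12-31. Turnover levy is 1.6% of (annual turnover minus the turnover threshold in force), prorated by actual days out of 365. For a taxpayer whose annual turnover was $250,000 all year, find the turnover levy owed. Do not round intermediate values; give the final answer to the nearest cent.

$507.57

2005-01-01 to 2005-11-24: 328 days, exemption $220,000 → ($250,000 − $220,000) × 1.6% × 328/365 = $431.3425
2005-11-25 to 2005-12-31: 37 days, exemption $203,000 → ($250,000 − $203,000) × 1.6% × 37/365 = $76.2301
Total = $507.5726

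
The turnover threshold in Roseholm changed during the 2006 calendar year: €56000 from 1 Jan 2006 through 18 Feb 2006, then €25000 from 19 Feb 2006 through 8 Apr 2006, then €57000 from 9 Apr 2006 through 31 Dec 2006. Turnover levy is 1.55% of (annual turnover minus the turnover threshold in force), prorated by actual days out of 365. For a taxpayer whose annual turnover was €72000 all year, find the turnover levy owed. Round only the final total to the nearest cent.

1 Jan – 18 Feb 2006: 49 days, exemption €56000 → (€72000 − €56000) × 1.55% × 49/365 = €33.2932
19 Feb – 8 Apr 2006: 49 days, exemption €25000 → (€72000 − €25000) × 1.55% × 49/365 = €97.7986
9 Apr – 31 Dec 2006: 267 days, exemption €57000 → (€72000 − €57000) × 1.55% × 267/365 = €170.0753
Total = €301.1671

€301.17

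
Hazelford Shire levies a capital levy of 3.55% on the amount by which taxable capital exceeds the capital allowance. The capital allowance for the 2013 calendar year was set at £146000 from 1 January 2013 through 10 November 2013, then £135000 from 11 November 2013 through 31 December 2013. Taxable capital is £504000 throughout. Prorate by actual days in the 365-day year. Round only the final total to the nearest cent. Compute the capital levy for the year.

£12763.56

1 January – 10 November 2013: 314 days, exemption £146000 → (£504000 − £146000) × 3.55% × 314/365 = £10933.2219
11 November – 31 December 2013: 51 days, exemption £135000 → (£504000 − £135000) × 3.55% × 51/365 = £1830.3411
Total = £12763.5630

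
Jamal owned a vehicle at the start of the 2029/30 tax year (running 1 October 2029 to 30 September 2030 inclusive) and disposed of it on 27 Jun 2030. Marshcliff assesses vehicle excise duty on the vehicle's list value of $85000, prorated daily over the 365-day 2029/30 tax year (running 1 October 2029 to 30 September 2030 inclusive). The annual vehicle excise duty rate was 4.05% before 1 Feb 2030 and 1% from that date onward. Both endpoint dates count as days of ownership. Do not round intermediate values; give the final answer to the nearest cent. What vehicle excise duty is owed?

1 Oct 2029 – 31 Jan 2030: 123 days at 4.05% → $85000 × 4.05% × 123/365 = $1160.0753
1 Feb – 27 Jun 2030: 147 days at 1% → $85000 × 1% × 147/365 = $342.3288
Total = $1502.4041

$1502.40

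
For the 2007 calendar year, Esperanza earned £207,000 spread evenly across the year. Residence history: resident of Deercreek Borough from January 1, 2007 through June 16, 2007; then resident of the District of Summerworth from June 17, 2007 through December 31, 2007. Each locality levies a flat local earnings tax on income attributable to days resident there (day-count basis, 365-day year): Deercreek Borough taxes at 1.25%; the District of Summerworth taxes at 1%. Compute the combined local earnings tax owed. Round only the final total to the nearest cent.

Deercreek Borough, January 1 – June 16, 2007: 167 days → £207,000 × 1.25% × 167/365 = £1,183.8699
The District of Summerworth, June 17 – December 31, 2007: 198 days → £207,000 × 1% × 198/365 = £1,122.9041
Total = £2,306.7740

£2,306.77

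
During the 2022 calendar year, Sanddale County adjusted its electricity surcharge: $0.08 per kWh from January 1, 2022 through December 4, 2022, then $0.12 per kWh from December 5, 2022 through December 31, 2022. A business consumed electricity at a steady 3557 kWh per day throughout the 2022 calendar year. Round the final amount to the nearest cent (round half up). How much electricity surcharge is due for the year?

$107,705.96

January 1 – December 4, 2022: 338 days × 3557 kWh/day = 1,202,266 kWh at $0.08/kWh → $96,181.28
December 5 – December 31, 2022: 27 days × 3557 kWh/day = 96,039 kWh at $0.12/kWh → $11,524.68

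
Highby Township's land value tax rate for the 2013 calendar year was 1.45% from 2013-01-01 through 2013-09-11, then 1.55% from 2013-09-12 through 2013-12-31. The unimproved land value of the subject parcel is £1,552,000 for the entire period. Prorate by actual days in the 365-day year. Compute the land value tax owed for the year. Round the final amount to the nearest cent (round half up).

£22,975.98

2013-01-01 to 2013-09-11: 254 days at 1.45% → £1,552,000 × 1.45% × 254/365 = £15,660.3178
2013-09-12 to 2013-12-31: 111 days at 1.55% → £1,552,000 × 1.55% × 111/365 = £7,315.6603
Total = £22,975.9781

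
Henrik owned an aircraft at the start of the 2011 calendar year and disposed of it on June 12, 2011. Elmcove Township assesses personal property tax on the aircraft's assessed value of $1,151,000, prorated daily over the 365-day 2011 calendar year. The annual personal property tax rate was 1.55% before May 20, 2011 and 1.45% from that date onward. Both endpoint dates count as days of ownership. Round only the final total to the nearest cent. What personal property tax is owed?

$7,891.45

January 1 – May 19, 2011: 139 days at 1.55% → $1,151,000 × 1.55% × 139/365 = $6,794.0534
May 20 – June 12, 2011: 24 days at 1.45% → $1,151,000 × 1.45% × 24/365 = $1,097.3918
Total = $7,891.4452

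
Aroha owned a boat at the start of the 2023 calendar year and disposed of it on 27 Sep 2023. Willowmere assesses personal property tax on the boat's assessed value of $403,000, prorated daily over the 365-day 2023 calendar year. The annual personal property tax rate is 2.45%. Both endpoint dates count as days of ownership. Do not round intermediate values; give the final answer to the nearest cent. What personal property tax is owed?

Days held (1 Jan – 27 Sep 2023): 270 out of 365
Tax = $403,000 × 2.45% × 270/365 = $7,303.6849

$7,303.68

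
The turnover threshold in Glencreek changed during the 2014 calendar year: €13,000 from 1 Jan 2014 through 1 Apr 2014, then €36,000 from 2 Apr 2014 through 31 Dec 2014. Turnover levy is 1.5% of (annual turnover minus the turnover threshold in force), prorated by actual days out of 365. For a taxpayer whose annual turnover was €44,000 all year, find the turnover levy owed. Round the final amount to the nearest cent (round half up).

1 Jan – 1 Apr 2014: 91 days, exemption €13,000 → (€44,000 − €13,000) × 1.5% × 91/365 = €115.9315
2 Apr – 31 Dec 2014: 274 days, exemption €36,000 → (€44,000 − €36,000) × 1.5% × 274/365 = €90.0822
Total = €206.0137

€206.01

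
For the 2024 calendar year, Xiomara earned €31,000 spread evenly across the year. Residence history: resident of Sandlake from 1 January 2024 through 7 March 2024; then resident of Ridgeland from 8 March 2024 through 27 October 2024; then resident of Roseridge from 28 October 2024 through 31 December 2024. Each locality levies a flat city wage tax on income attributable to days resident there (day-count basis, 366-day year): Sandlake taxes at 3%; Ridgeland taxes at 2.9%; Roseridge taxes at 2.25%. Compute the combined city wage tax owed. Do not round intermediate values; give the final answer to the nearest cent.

€868.89

Sandlake, 1 January – 7 March 2024: 67 days → €31,000 × 3% × 67/366 = €170.2459
Ridgeland, 8 March – 27 October 2024: 234 days → €31,000 × 2.9% × 234/366 = €574.7705
Roseridge, 28 October – 31 December 2024: 65 days → €31,000 × 2.25% × 65/366 = €123.8730
Total = €868.8893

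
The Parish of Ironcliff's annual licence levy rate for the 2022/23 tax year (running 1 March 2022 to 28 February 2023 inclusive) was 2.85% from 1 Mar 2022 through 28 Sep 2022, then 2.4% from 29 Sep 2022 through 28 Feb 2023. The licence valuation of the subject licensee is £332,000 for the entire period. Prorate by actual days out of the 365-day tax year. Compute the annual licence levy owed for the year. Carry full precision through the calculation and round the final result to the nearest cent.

1 Mar – 28 Sep 2022: 212 days at 2.85% → £332,000 × 2.85% × 212/365 = £5,495.7370
29 Sep 2022 – 28 Feb 2023: 153 days at 2.4% → £332,000 × 2.4% × 153/365 = £3,340.0110
Total = £8,835.7479

£8,835.75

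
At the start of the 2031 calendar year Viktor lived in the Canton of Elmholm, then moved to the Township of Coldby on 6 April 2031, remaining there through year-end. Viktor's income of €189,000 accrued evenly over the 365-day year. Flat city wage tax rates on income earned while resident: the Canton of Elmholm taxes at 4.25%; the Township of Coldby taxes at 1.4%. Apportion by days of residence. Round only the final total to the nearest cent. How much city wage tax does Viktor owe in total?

The Canton of Elmholm, 1 January – 5 April 2031: 95 days → €189,000 × 4.25% × 95/365 = €2,090.6507
The Township of Coldby, 6 April – 31 December 2031: 270 days → €189,000 × 1.4% × 270/365 = €1,957.3151
Total = €4,047.9658

€4,047.97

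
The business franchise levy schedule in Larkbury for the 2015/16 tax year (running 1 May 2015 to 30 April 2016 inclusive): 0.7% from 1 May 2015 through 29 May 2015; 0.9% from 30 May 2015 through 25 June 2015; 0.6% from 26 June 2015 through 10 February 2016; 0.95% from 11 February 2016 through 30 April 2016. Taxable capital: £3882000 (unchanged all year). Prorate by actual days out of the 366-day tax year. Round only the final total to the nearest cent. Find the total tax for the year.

1 May – 29 May 2015: 29 days at 0.7% → £3882000 × 0.7% × 29/366 = £2153.1311
30 May – 25 June 2015: 27 days at 0.9% → £3882000 × 0.9% × 27/366 = £2577.3934
26 June 2015 – 10 February 2016: 230 days at 0.6% → £3882000 × 0.6% × 230/366 = £14637.0492
11 February – 30 April 2016: 80 days at 0.95% → £3882000 × 0.95% × 80/366 = £8060.9836
Total = £27428.5574

£27428.56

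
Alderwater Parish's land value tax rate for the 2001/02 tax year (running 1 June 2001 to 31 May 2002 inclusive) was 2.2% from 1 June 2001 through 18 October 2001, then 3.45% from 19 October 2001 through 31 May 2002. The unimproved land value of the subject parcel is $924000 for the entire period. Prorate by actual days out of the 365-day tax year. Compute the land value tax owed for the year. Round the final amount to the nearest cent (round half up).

$27447.86

1 June – 18 October 2001: 140 days at 2.2% → $924000 × 2.2% × 140/365 = $7797.0411
19 October 2001 – 31 May 2002: 225 days at 3.45% → $924000 × 3.45% × 225/365 = $19650.8219
Total = $27447.8630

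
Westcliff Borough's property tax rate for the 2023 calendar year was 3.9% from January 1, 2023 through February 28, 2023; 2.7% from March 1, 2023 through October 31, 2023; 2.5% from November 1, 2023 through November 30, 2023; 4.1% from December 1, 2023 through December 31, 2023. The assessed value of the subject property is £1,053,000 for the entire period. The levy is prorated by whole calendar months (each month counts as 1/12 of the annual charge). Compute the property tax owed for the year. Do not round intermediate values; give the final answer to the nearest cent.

January 1 – February 28, 2023: 2 months at 3.9% → £1,053,000 × 3.9% × 2/12 = £6,844.5000
March 1 – October 31, 2023: 8 months at 2.7% → £1,053,000 × 2.7% × 8/12 = £18,954.0000
November 1 – November 30, 2023: 1 month at 2.5% → £1,053,000 × 2.5% × 1/12 = £2,193.7500
December 1 – December 31, 2023: 1 month at 4.1% → £1,053,000 × 4.1% × 1/12 = £3,597.7500
Total = £31,590.0000

£31,590.00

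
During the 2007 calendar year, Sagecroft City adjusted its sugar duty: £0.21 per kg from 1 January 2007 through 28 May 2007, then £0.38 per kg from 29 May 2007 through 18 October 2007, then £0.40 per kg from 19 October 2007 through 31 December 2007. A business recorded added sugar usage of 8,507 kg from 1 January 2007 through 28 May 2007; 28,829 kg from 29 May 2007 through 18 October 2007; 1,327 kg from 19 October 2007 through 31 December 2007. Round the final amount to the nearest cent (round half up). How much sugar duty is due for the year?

1 January – 28 May 2007: 8,507 kg at £0.21/kg → £1,786.47
29 May – 18 October 2007: 28,829 kg at £0.38/kg → £10,955.02
19 October – 31 December 2007: 1,327 kg at £0.40/kg → £530.80

£13,272.29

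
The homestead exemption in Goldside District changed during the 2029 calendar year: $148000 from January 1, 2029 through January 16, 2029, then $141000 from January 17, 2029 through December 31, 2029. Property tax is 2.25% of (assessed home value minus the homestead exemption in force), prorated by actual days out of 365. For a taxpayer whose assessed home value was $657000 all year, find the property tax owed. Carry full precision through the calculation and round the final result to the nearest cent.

$11603.10

January 1 – January 16, 2029: 16 days, exemption $148000 → ($657000 − $148000) × 2.25% × 16/365 = $502.0274
January 17 – December 31, 2029: 349 days, exemption $141000 → ($657000 − $141000) × 2.25% × 349/365 = $11101.0685
Total = $11603.0959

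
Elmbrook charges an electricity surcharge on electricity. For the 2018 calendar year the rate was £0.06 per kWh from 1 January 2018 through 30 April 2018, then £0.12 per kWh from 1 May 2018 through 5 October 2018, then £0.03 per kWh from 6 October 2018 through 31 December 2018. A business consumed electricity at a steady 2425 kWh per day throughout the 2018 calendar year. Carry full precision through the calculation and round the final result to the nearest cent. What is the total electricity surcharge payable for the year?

£69,767.25

1 January – 30 April 2018: 120 days × 2425 kWh/day = 291,000 kWh at £0.06/kWh → £17,460.00
1 May – 5 October 2018: 158 days × 2425 kWh/day = 383,150 kWh at £0.12/kWh → £45,978.00
6 October – 31 December 2018: 87 days × 2425 kWh/day = 210,975 kWh at £0.03/kWh → £6,329.25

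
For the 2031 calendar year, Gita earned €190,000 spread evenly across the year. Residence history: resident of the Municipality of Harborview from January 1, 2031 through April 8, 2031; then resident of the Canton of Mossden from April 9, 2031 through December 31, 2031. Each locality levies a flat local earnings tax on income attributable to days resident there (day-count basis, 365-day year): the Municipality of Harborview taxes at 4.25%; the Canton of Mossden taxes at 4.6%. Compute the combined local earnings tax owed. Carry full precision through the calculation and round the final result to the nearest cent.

The Municipality of Harborview, January 1 – April 8, 2031: 98 days → €190,000 × 4.25% × 98/365 = €2,168.0822
The Canton of Mossden, April 9 – December 31, 2031: 267 days → €190,000 × 4.6% × 267/365 = €6,393.3699
Total = €8,561.4521

€8,561.45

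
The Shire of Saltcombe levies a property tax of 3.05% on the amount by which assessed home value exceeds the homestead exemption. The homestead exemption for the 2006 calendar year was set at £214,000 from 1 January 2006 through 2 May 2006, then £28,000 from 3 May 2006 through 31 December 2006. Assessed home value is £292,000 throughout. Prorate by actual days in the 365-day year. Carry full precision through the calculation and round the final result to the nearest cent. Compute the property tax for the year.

£6,155.82

1 January – 2 May 2006: 122 days, exemption £214,000 → (£292,000 − £214,000) × 3.05% × 122/365 = £795.1726
3 May – 31 December 2006: 243 days, exemption £28,000 → (£292,000 − £28,000) × 3.05% × 243/365 = £5,360.6466
Total = £6,155.8192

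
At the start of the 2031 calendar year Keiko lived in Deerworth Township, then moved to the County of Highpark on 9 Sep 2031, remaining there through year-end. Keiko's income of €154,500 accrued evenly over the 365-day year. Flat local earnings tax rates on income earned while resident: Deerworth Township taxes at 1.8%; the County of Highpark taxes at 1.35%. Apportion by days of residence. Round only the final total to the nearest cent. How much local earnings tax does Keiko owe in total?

Deerworth Township, 1 Jan – 8 Sep 2031: 251 days → €154,500 × 1.8% × 251/365 = €1,912.4137
The County of Highpark, 9 Sep – 31 Dec 2031: 114 days → €154,500 × 1.35% × 114/365 = €651.4397
Total = €2,563.8534

€2,563.85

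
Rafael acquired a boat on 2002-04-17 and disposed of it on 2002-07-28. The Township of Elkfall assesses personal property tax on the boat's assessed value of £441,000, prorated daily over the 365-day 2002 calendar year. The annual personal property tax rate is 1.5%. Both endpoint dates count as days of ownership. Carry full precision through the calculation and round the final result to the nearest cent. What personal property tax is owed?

£1,866.70

Days held (2002-04-17 to 2002-07-28): 103 out of 365
Tax = £441,000 × 1.5% × 103/365 = £1,866.6986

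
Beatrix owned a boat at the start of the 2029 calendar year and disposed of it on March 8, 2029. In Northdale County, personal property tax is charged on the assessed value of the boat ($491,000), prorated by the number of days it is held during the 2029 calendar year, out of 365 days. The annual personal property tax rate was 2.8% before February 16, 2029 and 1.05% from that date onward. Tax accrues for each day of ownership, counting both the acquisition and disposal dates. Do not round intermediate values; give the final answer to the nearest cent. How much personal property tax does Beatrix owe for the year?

$2,029.24

January 1 – February 15, 2029: 46 days at 2.8% → $491,000 × 2.8% × 46/365 = $1,732.6247
February 16 – March 8, 2029: 21 days at 1.05% → $491,000 × 1.05% × 21/365 = $296.6178
Total = $2,029.2425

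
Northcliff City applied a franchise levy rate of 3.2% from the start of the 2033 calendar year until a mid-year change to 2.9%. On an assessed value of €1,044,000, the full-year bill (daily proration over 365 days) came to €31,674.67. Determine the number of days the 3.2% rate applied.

Let d = days at the first rate; then 365 − d days at the second rate.
€1,044,000 × [3.2%·d + 2.9%·(365−d)] / 365 = €31,674.67
Solving gives d = 163, so the new rate took effect on June 13, 2033.

163 days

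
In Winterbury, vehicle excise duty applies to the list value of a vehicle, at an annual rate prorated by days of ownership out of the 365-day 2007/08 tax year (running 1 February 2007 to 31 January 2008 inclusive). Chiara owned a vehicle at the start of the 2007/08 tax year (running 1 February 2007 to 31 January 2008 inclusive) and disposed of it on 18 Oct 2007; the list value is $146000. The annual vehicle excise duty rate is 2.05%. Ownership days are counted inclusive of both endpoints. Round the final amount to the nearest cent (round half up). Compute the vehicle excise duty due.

Days held (1 Feb – 18 Oct 2007): 260 out of 365
Tax = $146000 × 2.05% × 260/365 = $2132.0000

$2132.00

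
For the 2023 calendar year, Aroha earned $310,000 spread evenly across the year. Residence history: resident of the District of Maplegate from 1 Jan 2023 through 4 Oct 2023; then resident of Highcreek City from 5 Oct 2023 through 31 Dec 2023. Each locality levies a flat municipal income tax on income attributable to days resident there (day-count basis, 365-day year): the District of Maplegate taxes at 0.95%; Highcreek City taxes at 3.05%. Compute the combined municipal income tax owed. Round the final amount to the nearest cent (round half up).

The District of Maplegate, 1 Jan – 4 Oct 2023: 277 days → $310,000 × 0.95% × 277/365 = $2,234.9726
Highcreek City, 5 Oct – 31 Dec 2023: 88 days → $310,000 × 3.05% × 88/365 = $2,279.5616
Total = $4,514.5342

$4,514.53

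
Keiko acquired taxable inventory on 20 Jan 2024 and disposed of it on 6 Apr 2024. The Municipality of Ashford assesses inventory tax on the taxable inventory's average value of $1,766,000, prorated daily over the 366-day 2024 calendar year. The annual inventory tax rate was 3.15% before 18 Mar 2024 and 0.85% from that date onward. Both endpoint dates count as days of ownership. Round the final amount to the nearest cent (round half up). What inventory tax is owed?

20 Jan – 17 Mar 2024: 58 days at 3.15% → $1,766,000 × 3.15% × 58/366 = $8,815.5246
18 Mar – 6 Apr 2024: 20 days at 0.85% → $1,766,000 × 0.85% × 20/366 = $820.2732
Total = $9,635.7978

$9,635.80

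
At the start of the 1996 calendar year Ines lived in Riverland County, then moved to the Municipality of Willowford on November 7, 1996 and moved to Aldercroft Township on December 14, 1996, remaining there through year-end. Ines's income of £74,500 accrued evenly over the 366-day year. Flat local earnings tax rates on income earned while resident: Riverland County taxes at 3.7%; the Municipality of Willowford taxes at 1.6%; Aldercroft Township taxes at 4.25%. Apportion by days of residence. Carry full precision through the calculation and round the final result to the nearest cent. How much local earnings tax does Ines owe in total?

Riverland County, January 1 – November 6, 1996: 311 days → £74,500 × 3.7% × 311/366 = £2,342.2719
The Municipality of Willowford, November 7 – December 13, 1996: 37 days → £74,500 × 1.6% × 37/366 = £120.5027
Aldercroft Township, December 14 – December 31, 1996: 18 days → £74,500 × 4.25% × 18/366 = £155.7172
Total = £2,618.4918

£2,618.49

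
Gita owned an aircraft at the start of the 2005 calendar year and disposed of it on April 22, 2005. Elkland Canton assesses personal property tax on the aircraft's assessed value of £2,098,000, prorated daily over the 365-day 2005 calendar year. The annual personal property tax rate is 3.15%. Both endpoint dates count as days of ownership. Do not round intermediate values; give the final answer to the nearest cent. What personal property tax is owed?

£20,278.75

Days held (January 1 – April 22, 2005): 112 out of 365
Tax = £2,098,000 × 3.15% × 112/365 = £20,278.7507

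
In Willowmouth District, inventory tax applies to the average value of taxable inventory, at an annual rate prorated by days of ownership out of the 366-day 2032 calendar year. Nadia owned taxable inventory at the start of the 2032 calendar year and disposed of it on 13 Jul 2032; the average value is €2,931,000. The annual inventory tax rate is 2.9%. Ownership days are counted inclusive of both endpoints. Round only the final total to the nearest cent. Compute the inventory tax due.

Days held (1 Jan – 13 Jul 2032): 195 out of 366
Tax = €2,931,000 × 2.9% × 195/366 = €45,286.3525

€45,286.35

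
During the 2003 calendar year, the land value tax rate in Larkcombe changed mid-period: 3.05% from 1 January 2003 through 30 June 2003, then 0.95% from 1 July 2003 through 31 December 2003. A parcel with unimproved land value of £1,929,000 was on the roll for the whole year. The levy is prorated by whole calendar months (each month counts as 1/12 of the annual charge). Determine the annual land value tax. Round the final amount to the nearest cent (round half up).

£38,580.00

1 January – 30 June 2003: 6 months at 3.05% → £1,929,000 × 3.05% × 6/12 = £29,417.2500
1 July – 31 December 2003: 6 months at 0.95% → £1,929,000 × 0.95% × 6/12 = £9,162.7500
Total = £38,580.0000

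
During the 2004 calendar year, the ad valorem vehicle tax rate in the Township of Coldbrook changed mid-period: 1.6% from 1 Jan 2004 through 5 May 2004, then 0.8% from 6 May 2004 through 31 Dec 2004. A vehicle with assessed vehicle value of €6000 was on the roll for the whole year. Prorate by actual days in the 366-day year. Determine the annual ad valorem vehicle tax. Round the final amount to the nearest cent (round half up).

1 Jan – 5 May 2004: 126 days at 1.6% → €6000 × 1.6% × 126/366 = €33.0492
6 May – 31 Dec 2004: 240 days at 0.8% → €6000 × 0.8% × 240/366 = €31.4754
Total = €64.5246

€64.52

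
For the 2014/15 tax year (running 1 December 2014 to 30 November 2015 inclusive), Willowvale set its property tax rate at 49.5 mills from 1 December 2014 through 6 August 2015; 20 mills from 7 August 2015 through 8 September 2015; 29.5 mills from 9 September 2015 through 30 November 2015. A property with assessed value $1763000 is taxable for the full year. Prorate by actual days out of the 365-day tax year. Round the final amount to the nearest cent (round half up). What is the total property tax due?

1 December 2014 – 6 August 2015: 249 days at 49.5 mills → $1763000 × 4.95% × 249/365 = $59533.8534
7 August – 8 September 2015: 33 days at 20 mills → $1763000 × 2% × 33/365 = $3187.8904
9 September – 30 November 2015: 83 days at 29.5 mills → $1763000 × 2.95% × 83/365 = $11826.5904
Total = $74548.3342

$74548.33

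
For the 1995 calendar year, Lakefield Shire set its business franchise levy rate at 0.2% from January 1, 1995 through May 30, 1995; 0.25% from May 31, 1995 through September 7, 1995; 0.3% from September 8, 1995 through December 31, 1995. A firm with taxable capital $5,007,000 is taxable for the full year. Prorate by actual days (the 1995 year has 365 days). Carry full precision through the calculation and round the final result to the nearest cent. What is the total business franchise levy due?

January 1 – May 30, 1995: 150 days at 0.2% → $5,007,000 × 0.2% × 150/365 = $4,115.3425
May 31 – September 7, 1995: 100 days at 0.25% → $5,007,000 × 0.25% × 100/365 = $3,429.4521
September 8 – December 31, 1995: 115 days at 0.3% → $5,007,000 × 0.3% × 115/365 = $4,732.6438
Total = $12,277.4384

$12,277.44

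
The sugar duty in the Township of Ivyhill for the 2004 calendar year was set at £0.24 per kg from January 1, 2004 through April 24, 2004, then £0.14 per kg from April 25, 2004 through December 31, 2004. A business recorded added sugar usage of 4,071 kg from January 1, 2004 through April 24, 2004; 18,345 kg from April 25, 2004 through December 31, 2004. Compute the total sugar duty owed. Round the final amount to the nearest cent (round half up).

£3,545.34

January 1 – April 24, 2004: 4,071 kg at £0.24/kg → £977.04
April 25 – December 31, 2004: 18,345 kg at £0.14/kg → £2,568.30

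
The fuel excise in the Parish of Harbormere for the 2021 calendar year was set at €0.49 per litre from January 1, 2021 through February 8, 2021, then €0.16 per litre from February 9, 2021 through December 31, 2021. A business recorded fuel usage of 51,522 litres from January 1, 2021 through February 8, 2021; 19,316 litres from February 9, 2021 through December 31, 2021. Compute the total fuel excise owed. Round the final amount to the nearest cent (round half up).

January 1 – February 8, 2021: 51,522 litres at €0.49/litre → €25,245.78
February 9 – December 31, 2021: 19,316 litres at €0.16/litre → €3,090.56

€28,336.34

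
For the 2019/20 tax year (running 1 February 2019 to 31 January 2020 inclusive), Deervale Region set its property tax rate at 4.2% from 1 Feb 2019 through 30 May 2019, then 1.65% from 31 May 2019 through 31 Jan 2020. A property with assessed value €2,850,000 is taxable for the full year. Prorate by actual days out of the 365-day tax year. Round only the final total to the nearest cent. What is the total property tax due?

€70,719.04

1 Feb – 30 May 2019: 119 days at 4.2% → €2,850,000 × 4.2% × 119/365 = €39,025.4795
31 May 2019 – 31 Jan 2020: 246 days at 1.65% → €2,850,000 × 1.65% × 246/365 = €31,693.5616
Total = €70,719.0411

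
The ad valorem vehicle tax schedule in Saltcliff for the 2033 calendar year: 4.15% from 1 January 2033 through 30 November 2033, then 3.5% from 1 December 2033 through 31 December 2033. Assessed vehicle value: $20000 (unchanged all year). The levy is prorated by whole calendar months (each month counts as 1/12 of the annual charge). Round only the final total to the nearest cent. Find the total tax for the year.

$819.17

1 January – 30 November 2033: 11 months at 4.15% → $20000 × 4.15% × 11/12 = $760.8333
1 December – 31 December 2033: 1 month at 3.5% → $20000 × 3.5% × 1/12 = $58.3333
Total = $819.1667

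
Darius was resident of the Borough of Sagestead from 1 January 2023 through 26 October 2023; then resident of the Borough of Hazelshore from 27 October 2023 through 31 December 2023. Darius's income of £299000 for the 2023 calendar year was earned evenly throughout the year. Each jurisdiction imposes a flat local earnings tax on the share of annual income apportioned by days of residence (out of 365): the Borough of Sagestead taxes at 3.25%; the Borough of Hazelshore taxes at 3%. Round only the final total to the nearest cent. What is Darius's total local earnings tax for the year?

£9582.34

The Borough of Sagestead, 1 January – 26 October 2023: 299 days → £299000 × 3.25% × 299/365 = £7960.3630
The Borough of Hazelshore, 27 October – 31 December 2023: 66 days → £299000 × 3% × 66/365 = £1621.9726
Total = £9582.3356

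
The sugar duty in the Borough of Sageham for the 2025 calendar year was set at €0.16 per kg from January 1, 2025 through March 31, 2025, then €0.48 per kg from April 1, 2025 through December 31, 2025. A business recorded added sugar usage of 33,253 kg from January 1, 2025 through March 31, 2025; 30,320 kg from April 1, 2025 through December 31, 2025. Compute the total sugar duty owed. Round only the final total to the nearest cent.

€19874.08

January 1 – March 31, 2025: 33,253 kg at €0.16/kg → €5320.48
April 1 – December 31, 2025: 30,320 kg at €0.48/kg → €14553.60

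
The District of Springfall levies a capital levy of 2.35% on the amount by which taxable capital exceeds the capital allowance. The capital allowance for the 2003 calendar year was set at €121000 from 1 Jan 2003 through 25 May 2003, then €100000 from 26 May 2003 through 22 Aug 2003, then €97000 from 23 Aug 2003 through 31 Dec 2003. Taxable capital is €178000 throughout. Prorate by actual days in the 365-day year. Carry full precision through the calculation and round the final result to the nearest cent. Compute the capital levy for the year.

1 Jan – 25 May 2003: 145 days, exemption €121000 → (€178000 − €121000) × 2.35% × 145/365 = €532.1301
26 May – 22 Aug 2003: 89 days, exemption €100000 → (€178000 − €100000) × 2.35% × 89/365 = €446.9507
23 Aug – 31 Dec 2003: 131 days, exemption €97000 → (€178000 − €97000) × 2.35% × 131/365 = €683.1740
Total = €1662.2548

€1662.25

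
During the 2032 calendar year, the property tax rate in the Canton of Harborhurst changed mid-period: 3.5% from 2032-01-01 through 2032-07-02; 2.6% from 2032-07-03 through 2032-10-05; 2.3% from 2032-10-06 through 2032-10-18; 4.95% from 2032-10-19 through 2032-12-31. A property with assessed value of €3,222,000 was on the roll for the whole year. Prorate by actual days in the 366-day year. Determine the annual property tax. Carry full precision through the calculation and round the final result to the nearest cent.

€113,315.80

2032-01-01 to 2032-07-02: 184 days at 3.5% → €3,222,000 × 3.5% × 184/366 = €56,693.1148
2032-07-03 to 2032-10-05: 95 days at 2.6% → €3,222,000 × 2.6% × 95/366 = €21,744.0984
2032-10-06 to 2032-10-18: 13 days at 2.3% → €3,222,000 × 2.3% × 13/366 = €2,632.1803
2032-10-19 to 2032-12-31: 74 days at 4.95% → €3,222,000 × 4.95% × 74/366 = €32,246.4098
Total = €113,315.8033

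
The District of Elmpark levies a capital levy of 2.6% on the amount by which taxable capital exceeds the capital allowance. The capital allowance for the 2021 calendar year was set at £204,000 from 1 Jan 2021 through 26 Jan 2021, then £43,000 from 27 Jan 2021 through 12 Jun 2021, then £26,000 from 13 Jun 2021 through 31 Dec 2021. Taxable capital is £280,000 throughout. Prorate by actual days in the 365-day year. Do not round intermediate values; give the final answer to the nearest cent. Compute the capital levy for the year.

£6,108.43

1 Jan – 26 Jan 2021: 26 days, exemption £204,000 → (£280,000 − £204,000) × 2.6% × 26/365 = £140.7562
27 Jan – 12 Jun 2021: 137 days, exemption £43,000 → (£280,000 − £43,000) × 2.6% × 137/365 = £2,312.8603
13 Jun – 31 Dec 2021: 202 days, exemption £26,000 → (£280,000 − £26,000) × 2.6% × 202/365 = £3,654.8164
Total = £6,108.4329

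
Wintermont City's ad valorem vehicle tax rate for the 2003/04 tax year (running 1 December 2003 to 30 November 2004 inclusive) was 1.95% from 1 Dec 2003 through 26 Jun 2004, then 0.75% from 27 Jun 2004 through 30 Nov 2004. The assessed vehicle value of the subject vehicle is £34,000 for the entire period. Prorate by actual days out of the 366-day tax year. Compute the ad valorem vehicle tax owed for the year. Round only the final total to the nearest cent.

£487.98

1 Dec 2003 – 26 Jun 2004: 209 days at 1.95% → £34,000 × 1.95% × 209/366 = £378.5984
27 Jun – 30 Nov 2004: 157 days at 0.75% → £34,000 × 0.75% × 157/366 = £109.3852
Total = £487.9836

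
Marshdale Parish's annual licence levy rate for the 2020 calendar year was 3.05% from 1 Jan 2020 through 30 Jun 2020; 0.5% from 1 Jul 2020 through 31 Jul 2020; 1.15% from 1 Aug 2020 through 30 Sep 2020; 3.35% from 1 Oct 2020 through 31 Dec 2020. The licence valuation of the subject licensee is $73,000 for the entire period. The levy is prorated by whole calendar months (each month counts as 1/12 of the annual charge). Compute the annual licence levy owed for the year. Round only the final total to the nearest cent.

1 Jan – 30 Jun 2020: 6 months at 3.05% → $73,000 × 3.05% × 6/12 = $1,113.2500
1 Jul – 31 Jul 2020: 1 month at 0.5% → $73,000 × 0.5% × 1/12 = $30.4167
1 Aug – 30 Sep 2020: 2 months at 1.15% → $73,000 × 1.15% × 2/12 = $139.9167
1 Oct – 31 Dec 2020: 3 months at 3.35% → $73,000 × 3.35% × 3/12 = $611.3750
Total = $1,894.9583

$1,894.96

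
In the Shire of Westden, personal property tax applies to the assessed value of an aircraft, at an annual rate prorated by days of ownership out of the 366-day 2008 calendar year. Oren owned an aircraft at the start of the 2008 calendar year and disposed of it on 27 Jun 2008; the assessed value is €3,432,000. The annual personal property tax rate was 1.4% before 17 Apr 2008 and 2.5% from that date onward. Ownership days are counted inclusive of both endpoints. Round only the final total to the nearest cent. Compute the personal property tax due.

€30,925.51

1 Jan – 16 Apr 2008: 107 days at 1.4% → €3,432,000 × 1.4% × 107/366 = €14,046.8197
17 Apr – 27 Jun 2008: 72 days at 2.5% → €3,432,000 × 2.5% × 72/366 = €16,878.6885
Total = €30,925.5082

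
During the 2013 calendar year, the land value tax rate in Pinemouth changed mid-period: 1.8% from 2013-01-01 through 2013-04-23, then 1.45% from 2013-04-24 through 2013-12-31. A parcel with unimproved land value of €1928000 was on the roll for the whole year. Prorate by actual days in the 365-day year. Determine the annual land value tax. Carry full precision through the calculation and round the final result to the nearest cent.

€30045.11

2013-01-01 to 2013-04-23: 113 days at 1.8% → €1928000 × 1.8% × 113/365 = €10743.9781
2013-04-24 to 2013-12-31: 252 days at 1.45% → €1928000 × 1.45% × 252/365 = €19301.1288
Total = €30045.1068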